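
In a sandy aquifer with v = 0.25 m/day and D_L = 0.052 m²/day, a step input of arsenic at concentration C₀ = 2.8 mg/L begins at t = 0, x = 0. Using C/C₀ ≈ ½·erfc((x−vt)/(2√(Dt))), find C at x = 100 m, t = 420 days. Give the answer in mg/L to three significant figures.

2.17 mg/L

For a continuous step input, C/C₀ ≈ ½·erfc((x−vt)/(2√(Dt))).
vt = 0.25 × 420 = 105 m and 2√(Dt) = 2√(0.052 × 420) = 9.347 m.
Argument (x−vt)/(2√(Dt)) = (100 − 105)/9.347 = -0.5349; ½·erfc(-0.5349) = 0.7753.
C = 2.8 × 0.7753 = 2.17 mg/L.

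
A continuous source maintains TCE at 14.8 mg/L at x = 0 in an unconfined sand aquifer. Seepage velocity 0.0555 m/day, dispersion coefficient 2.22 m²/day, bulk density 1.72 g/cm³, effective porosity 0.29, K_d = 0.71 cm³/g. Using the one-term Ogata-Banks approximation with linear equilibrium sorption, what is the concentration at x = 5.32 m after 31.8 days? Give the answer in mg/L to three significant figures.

Retardation factor R = 1 + ρ_b·K_d/n = 1 + 1.72 × 0.71/0.29 = 5.211.
Sorption retards both mechanisms: v_R = v/R = 0.01065 m/day, D_R = D/R = 0.4260 m²/day.
v_R·t = 0.01065 × 31.8 = 0.33867 m; 2√(D_R t) = 7.361 m; argument = (5.32 − 0.33867)/7.361 = 0.6767.
C = C₀ × ½·erfc(0.6767) = 14.8 × 0.1693 = 2.51 mg/L.

2.51 mg/L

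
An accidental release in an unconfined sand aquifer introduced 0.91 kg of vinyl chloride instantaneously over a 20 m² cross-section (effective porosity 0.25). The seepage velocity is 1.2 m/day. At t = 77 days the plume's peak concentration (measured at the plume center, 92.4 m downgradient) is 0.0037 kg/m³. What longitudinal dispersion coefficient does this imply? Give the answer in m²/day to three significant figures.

At the plume center C_max = M/(n_e·A·√(4πDt)), so D = M²/(4πt·(n_e·A·C_max)²).
n_e·A·C_max = 0.25 × 20 × 0.0037 = 0.01850 kg/m.
D = 0.91²/(4π × 77 × 0.01850²) = 2.50 m²/day.

2.50 m²/day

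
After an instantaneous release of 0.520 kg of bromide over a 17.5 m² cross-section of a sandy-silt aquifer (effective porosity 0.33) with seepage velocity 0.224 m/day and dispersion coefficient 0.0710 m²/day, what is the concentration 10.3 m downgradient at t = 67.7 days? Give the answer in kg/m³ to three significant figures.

For an instantaneous plane source, C(x,t) = M/(n_e·A·√(4πDt)) · exp(−(x−vt)²/(4Dt)), with n_e·A the pore (flow) area.
Plume center vt = 0.224 × 67.7 = 15.1648 m, so the well at 10.3 m is 4.8648 m upgradient of the peak.
√(4πDt) = 7.772 m, giving peak height M/(n_e·A·√(4πDt)) = 0.520/(0.33 × 17.5 × 7.772) = 0.01159 kg/m³.
(x−vt)²/(4Dt) = (-4.8648)²/(4 × 0.0710 × 67.7) = 1.231; exp(−1.231) = 0.2920.
C = 0.01159 × 0.2920 = 0.00338 kg/m³.

0.00338 kg/m³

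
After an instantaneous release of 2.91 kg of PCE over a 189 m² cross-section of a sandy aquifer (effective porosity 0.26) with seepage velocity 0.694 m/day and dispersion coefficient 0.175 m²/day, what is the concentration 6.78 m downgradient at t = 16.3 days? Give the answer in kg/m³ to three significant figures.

For an instantaneous plane source, C(x,t) = M/(n_e·A·√(4πDt)) · exp(−(x−vt)²/(4Dt)), with n_e·A the pore (flow) area.
Plume center vt = 0.694 × 16.3 = 11.3122 m, so the well at 6.78 m is 4.5322 m upgradient of the peak.
√(4πDt) = 5.987 m, giving peak height M/(n_e·A·√(4πDt)) = 2.91/(0.26 × 189 × 5.987) = 0.009891 kg/m³.
(x−vt)²/(4Dt) = (-4.5322)²/(4 × 0.175 × 16.3) = 1.800; exp(−1.800) = 0.1653.
C = 0.009891 × 0.1653 = 0.00163 kg/m³.

0.00163 kg/m³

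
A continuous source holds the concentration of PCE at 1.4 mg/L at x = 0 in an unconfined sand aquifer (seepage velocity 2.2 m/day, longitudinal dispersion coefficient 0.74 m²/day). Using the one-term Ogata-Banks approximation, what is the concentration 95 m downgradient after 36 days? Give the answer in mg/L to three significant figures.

0.0213 mg/L

For a continuous step input, C/C₀ ≈ ½·erfc((x−vt)/(2√(Dt))).
vt = 2.2 × 36 = 79.2 m and 2√(Dt) = 2√(0.74 × 36) = 10.32 m.
Argument (x−vt)/(2√(Dt)) = (95 − 79.2)/10.32 = 1.531; ½·erfc(1.531) = 0.01519.
C = 1.4 × 0.01519 = 0.0213 mg/L.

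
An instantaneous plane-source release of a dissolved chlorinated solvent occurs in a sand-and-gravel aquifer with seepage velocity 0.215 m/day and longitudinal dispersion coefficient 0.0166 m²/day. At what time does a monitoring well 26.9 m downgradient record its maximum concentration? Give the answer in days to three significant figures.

125 days

For the 1D instantaneous-source solution, setting ∂C/∂t = 0 at fixed x gives v²t² + 2Dt − x² = 0, so t = (√(D² + v²x²) − D)/v².
√(D² + v²x²) = √(0.0166² + 0.215² × 26.9²) = 5.784; v² = 0.046225.
t = (5.784 − 0.0166)/0.046225 = 125 days (vs. the pure-advection estimate x/v = 125 d).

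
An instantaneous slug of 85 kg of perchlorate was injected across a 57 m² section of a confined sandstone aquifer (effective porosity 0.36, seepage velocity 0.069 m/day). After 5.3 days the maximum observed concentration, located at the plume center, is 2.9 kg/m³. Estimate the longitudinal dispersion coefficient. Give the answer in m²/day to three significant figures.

At the plume center C_max = M/(n_e·A·√(4πDt)), so D = M²/(4πt·(n_e·A·C_max)²).
n_e·A·C_max = 0.36 × 57 × 2.9 = 59.51 kg/m.
D = 85²/(4π × 5.3 × 59.51²) = 0.0306 m²/day.

0.0306 m²/day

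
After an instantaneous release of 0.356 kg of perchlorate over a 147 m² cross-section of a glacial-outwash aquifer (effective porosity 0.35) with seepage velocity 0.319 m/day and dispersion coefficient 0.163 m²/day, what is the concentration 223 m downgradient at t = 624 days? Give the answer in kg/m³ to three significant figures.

For an instantaneous plane source, C(x,t) = M/(n_e·A·√(4πDt)) · exp(−(x−vt)²/(4Dt)), with n_e·A the pore (flow) area.
Plume center vt = 0.319 × 624 = 199.056 m, so the well at 223 m is 23.944 m downgradient of the peak.
√(4πDt) = 35.75 m, giving peak height M/(n_e·A·√(4πDt)) = 0.356/(0.35 × 147 × 35.75) = 0.0001935 kg/m³.
(x−vt)²/(4Dt) = (23.944)²/(4 × 0.163 × 624) = 1.409; exp(−1.409) = 0.2444.
C = 0.0001935 × 0.2444 = 4.73e-05 kg/m³.

4.73e-05 kg/m³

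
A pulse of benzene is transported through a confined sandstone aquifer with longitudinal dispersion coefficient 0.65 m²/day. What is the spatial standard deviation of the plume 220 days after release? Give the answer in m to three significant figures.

16.9 m

Dispersive spreading gives a Gaussian with σ² = 2Dt; advection only shifts the center.
σ = √(2 × 0.65 × 220) = 16.9 m.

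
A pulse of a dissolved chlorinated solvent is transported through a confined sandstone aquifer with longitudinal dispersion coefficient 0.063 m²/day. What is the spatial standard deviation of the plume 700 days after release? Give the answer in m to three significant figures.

9.39 m

Dispersive spreading gives a Gaussian with σ² = 2Dt; advection only shifts the center.
σ = √(2 × 0.063 × 700) = 9.39 m.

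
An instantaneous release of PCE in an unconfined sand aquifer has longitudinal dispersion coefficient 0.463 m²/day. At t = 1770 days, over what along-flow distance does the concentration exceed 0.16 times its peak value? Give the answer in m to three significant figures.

The plume is Gaussian with σ = √(2Dt) = √(2 × 0.463 × 1770) = 40.48 m.
C/C_peak = exp(−Δx²/(2σ²)) = 0.16 ⇒ Δx = σ·√(−2 ln 0.16) = 40.48 × 1.914 = 77.48 m.
Width = 2Δx = 155 m.

155 m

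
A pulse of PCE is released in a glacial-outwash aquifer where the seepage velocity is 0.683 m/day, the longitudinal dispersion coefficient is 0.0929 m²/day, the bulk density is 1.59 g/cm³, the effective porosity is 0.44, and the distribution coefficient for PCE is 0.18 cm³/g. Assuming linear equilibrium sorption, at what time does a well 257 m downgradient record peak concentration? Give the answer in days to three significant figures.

621 days

Retardation factor R = 1 + ρ_b·K_d/n = 1 + 1.59 × 0.18/0.44 = 1.650.
Sorption retards both mechanisms: v_R = v/R = 0.4139 m/day, D_R = D/R = 0.05630 m²/day.
Peak time from v_R²t² + 2D_R t − x² = 0: t = (√(D_R² + v_R²x²) − D_R)/v_R².
√(D_R² + v_R²x²) = √(0.05630² + 0.4139² × 257²) = 106.4; v_R² = 0.1713.
t = (106.4 − 0.05630)/0.1713 = 621 days.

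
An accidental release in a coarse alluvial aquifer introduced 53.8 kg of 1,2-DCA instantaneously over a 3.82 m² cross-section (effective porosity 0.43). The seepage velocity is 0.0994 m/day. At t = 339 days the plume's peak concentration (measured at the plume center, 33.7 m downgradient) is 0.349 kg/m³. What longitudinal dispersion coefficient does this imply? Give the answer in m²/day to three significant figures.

2.07 m²/day

At the plume center C_max = M/(n_e·A·√(4πDt)), so D = M²/(4πt·(n_e·A·C_max)²).
n_e·A·C_max = 0.43 × 3.82 × 0.349 = 0.5733 kg/m.
D = 53.8²/(4π × 339 × 0.5733²) = 2.07 m²/day.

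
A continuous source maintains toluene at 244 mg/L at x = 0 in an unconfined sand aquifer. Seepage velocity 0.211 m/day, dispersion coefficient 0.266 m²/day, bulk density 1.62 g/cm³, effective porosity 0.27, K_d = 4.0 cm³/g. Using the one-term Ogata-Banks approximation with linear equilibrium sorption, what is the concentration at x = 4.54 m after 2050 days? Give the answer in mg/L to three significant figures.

Retardation factor R = 1 + ρ_b·K_d/n = 1 + 1.62 × 4.0/0.27 = 25.00.
Sorption retards both mechanisms: v_R = v/R = 0.008440 m/day, D_R = D/R = 0.01064 m²/day.
v_R·t = 0.008440 × 2050 = 17.302 m; 2√(D_R t) = 9.341 m; argument = (4.54 − 17.302)/9.341 = -1.366.
C = C₀ × ½·erfc(-1.366) = 244 × 0.9733 = 237 mg/L.

237 mg/L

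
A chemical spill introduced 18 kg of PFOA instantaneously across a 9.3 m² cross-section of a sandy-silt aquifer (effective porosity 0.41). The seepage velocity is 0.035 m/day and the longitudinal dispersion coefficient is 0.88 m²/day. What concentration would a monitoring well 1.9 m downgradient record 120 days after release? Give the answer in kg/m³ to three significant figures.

0.128 kg/m³

For an instantaneous plane source, C(x,t) = M/(n_e·A·√(4πDt)) · exp(−(x−vt)²/(4Dt)), with n_e·A the pore (flow) area.
Plume center vt = 0.035 × 120 = 4.2 m, so the well at 1.9 m is 2.3 m upgradient of the peak.
√(4πDt) = 36.43 m, giving peak height M/(n_e·A·√(4πDt)) = 18/(0.41 × 9.3 × 36.43) = 0.1296 kg/m³.
(x−vt)²/(4Dt) = (-2.3)²/(4 × 0.88 × 120) = 0.01252; exp(−0.01252) = 0.9876.
C = 0.1296 × 0.9876 = 0.128 kg/m³.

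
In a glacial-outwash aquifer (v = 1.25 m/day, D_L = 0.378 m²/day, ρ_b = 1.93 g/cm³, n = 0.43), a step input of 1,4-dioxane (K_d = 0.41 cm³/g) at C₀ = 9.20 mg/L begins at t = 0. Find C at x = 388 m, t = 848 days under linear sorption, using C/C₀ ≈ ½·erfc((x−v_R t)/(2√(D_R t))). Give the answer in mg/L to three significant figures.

1.49 mg/L

Retardation factor R = 1 + ρ_b·K_d/n = 1 + 1.93 × 0.41/0.43 = 2.840.
Sorption retards both mechanisms: v_R = v/R = 0.4401 m/day, D_R = D/R = 0.1331 m²/day.
v_R·t = 0.4401 × 848 = 373.2048 m; 2√(D_R t) = 21.25 m; argument = (388 − 373.2048)/21.25 = 0.6962.
C = C₀ × ½·erfc(0.6962) = 9.20 × 0.1624 = 1.49 mg/L.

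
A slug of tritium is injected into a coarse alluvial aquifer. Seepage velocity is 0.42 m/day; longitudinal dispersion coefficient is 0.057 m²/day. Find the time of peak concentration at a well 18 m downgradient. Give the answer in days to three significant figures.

42.5 days

For the 1D instantaneous-source solution, setting ∂C/∂t = 0 at fixed x gives v²t² + 2Dt − x² = 0, so t = (√(D² + v²x²) − D)/v².
√(D² + v²x²) = √(0.057² + 0.42² × 18²) = 7.560; v² = 0.1764.
t = (7.560 − 0.057)/0.1764 = 42.5 days (vs. the pure-advection estimate x/v = 42.9 d).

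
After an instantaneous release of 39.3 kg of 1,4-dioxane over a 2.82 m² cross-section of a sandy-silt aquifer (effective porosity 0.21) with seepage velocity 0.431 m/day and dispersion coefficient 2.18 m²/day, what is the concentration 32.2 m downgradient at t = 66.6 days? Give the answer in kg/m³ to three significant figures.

1.52 kg/m³

For an instantaneous plane source, C(x,t) = M/(n_e·A·√(4πDt)) · exp(−(x−vt)²/(4Dt)), with n_e·A the pore (flow) area.
Plume center vt = 0.431 × 66.6 = 28.7046 m, so the well at 32.2 m is 3.4954 m downgradient of the peak.
√(4πDt) = 42.71 m, giving peak height M/(n_e·A·√(4πDt)) = 39.3/(0.21 × 2.82 × 42.71) = 1.554 kg/m³.
(x−vt)²/(4Dt) = (3.4954)²/(4 × 2.18 × 66.6) = 0.02104; exp(−0.02104) = 0.9792.
C = 1.554 × 0.9792 = 1.52 kg/m³.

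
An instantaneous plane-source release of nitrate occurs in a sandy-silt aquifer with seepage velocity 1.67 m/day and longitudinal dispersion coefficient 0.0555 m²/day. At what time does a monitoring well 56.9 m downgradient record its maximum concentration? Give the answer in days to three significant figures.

34.1 days

For the 1D instantaneous-source solution, setting ∂C/∂t = 0 at fixed x gives v²t² + 2Dt − x² = 0, so t = (√(D² + v²x²) − D)/v².
√(D² + v²x²) = √(0.0555² + 1.67² × 56.9²) = 95.02; v² = 2.7889.
t = (95.02 − 0.0555)/2.7889 = 34.1 days (vs. the pure-advection estimate x/v = 34.1 d).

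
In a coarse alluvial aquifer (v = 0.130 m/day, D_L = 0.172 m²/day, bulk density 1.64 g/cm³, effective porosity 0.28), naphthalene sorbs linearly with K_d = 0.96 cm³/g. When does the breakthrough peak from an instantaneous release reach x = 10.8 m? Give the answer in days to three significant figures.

487 days

Retardation factor R = 1 + ρ_b·K_d/n = 1 + 1.64 × 0.96/0.28 = 6.623.
Sorption retards both mechanisms: v_R = v/R = 0.01963 m/day, D_R = D/R = 0.02597 m²/day.
Peak time from v_R²t² + 2D_R t − x² = 0: t = (√(D_R² + v_R²x²) − D_R)/v_R².
√(D_R² + v_R²x²) = √(0.02597² + 0.01963² × 10.8²) = 0.2136; v_R² = 0.0003853.
t = (0.2136 − 0.02597)/0.0003853 = 487 days.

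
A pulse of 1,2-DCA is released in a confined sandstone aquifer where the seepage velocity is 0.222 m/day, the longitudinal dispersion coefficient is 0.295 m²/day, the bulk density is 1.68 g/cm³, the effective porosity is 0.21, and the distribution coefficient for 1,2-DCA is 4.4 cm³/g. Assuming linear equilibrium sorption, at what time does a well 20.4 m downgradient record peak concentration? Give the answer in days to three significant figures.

3120 days

Retardation factor R = 1 + ρ_b·K_d/n = 1 + 1.68 × 4.4/0.21 = 36.20.
Sorption retards both mechanisms: v_R = v/R = 0.006133 m/day, D_R = D/R = 0.008149 m²/day.
Peak time from v_R²t² + 2D_R t − x² = 0: t = (√(D_R² + v_R²x²) − D_R)/v_R².
√(D_R² + v_R²x²) = √(0.008149² + 0.006133² × 20.4²) = 0.1254; v_R² = 3.761e-05.
t = (0.1254 − 0.008149)/3.761e-05 = 3120 days.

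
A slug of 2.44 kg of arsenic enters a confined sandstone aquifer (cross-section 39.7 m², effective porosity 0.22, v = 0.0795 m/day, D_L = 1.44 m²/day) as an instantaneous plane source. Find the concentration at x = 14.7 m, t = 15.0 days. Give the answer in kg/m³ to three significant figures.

For an instantaneous plane source, C(x,t) = M/(n_e·A·√(4πDt)) · exp(−(x−vt)²/(4Dt)), with n_e·A the pore (flow) area.
Plume center vt = 0.0795 × 15.0 = 1.1925 m, so the well at 14.7 m is 13.5075 m downgradient of the peak.
√(4πDt) = 16.48 m, giving peak height M/(n_e·A·√(4πDt)) = 2.44/(0.22 × 39.7 × 16.48) = 0.01695 kg/m³.
(x−vt)²/(4Dt) = (13.5075)²/(4 × 1.44 × 15.0) = 2.112; exp(−2.112) = 0.1210.
C = 0.01695 × 0.1210 = 0.00205 kg/m³.

0.00205 kg/m³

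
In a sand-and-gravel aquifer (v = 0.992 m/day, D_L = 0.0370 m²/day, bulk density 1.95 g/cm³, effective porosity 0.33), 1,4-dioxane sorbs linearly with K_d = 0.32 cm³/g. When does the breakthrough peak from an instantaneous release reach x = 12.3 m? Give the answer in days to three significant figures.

35.7 days

Retardation factor R = 1 + ρ_b·K_d/n = 1 + 1.95 × 0.32/0.33 = 2.891.
Sorption retards both mechanisms: v_R = v/R = 0.3431 m/day, D_R = D/R = 0.01280 m²/day.
Peak time from v_R²t² + 2D_R t − x² = 0: t = (√(D_R² + v_R²x²) − D_R)/v_R².
√(D_R² + v_R²x²) = √(0.01280² + 0.3431² × 12.3²) = 4.220; v_R² = 0.1177.
t = (4.220 − 0.01280)/0.1177 = 35.7 days.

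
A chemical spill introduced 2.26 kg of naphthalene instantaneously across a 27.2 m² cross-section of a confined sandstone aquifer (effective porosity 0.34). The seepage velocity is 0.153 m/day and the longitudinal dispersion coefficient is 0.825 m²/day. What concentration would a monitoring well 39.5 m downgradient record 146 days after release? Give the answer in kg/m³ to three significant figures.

0.00341 kg/m³

For an instantaneous plane source, C(x,t) = M/(n_e·A·√(4πDt)) · exp(−(x−vt)²/(4Dt)), with n_e·A the pore (flow) area.
Plume center vt = 0.153 × 146 = 22.338 m, so the well at 39.5 m is 17.162 m downgradient of the peak.
√(4πDt) = 38.91 m, giving peak height M/(n_e·A·√(4πDt)) = 2.26/(0.34 × 27.2 × 38.91) = 0.006281 kg/m³.
(x−vt)²/(4Dt) = (17.162)²/(4 × 0.825 × 146) = 0.6113; exp(−0.6113) = 0.5426.
C = 0.006281 × 0.5426 = 0.00341 kg/m³.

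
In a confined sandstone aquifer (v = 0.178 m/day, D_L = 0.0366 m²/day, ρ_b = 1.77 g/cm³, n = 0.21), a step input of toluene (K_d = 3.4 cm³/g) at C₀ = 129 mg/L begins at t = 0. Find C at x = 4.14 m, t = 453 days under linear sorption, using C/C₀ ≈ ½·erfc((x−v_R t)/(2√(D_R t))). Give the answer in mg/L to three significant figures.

11.5 mg/L

Retardation factor R = 1 + ρ_b·K_d/n = 1 + 1.77 × 3.4/0.21 = 29.66.
Sorption retards both mechanisms: v_R = v/R = 0.006001 m/day, D_R = D/R = 0.001234 m²/day.
v_R·t = 0.006001 × 453 = 2.718453 m; 2√(D_R t) = 1.495 m; argument = (4.14 − 2.718453)/1.495 = 0.9509.
C = C₀ × ½·erfc(0.9509) = 129 × 0.08935 = 11.5 mg/L.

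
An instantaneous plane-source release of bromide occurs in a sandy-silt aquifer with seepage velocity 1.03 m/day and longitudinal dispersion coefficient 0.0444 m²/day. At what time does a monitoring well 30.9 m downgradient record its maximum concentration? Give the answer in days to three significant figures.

30.0 days

For the 1D instantaneous-source solution, setting ∂C/∂t = 0 at fixed x gives v²t² + 2Dt − x² = 0, so t = (√(D² + v²x²) − D)/v².
√(D² + v²x²) = √(0.0444² + 1.03² × 30.9²) = 31.83; v² = 1.0609.
t = (31.83 − 0.0444)/1.0609 = 30.0 days (vs. the pure-advection estimate x/v = 30.0 d).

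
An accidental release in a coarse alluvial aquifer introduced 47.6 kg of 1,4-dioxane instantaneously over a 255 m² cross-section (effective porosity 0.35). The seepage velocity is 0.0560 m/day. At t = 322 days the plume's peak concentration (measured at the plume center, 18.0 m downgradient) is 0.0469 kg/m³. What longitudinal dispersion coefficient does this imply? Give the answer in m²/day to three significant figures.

At the plume center C_max = M/(n_e·A·√(4πDt)), so D = M²/(4πt·(n_e·A·C_max)²).
n_e·A·C_max = 0.35 × 255 × 0.0469 = 4.186 kg/m.
D = 47.6²/(4π × 322 × 4.186²) = 0.0320 m²/day.

0.0320 m²/day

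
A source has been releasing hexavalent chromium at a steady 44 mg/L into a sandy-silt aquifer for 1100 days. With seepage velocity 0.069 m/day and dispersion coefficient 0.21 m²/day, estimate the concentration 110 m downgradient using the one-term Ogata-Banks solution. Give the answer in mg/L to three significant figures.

For a continuous step input, C/C₀ ≈ ½·erfc((x−vt)/(2√(Dt))).
vt = 0.069 × 1100 = 75.9 m and 2√(Dt) = 2√(0.21 × 1100) = 30.40 m.
Argument (x−vt)/(2√(Dt)) = (110 − 75.9)/30.40 = 1.122; ½·erfc(1.122) = 0.05628.
C = 44 × 0.05628 = 2.48 mg/L.

2.48 mg/L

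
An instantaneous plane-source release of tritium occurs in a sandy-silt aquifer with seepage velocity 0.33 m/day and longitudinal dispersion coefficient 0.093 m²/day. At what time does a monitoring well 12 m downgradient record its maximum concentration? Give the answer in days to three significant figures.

35.5 days

For the 1D instantaneous-source solution, setting ∂C/∂t = 0 at fixed x gives v²t² + 2Dt − x² = 0, so t = (√(D² + v²x²) − D)/v².
√(D² + v²x²) = √(0.093² + 0.33² × 12²) = 3.961; v² = 0.1089.
t = (3.961 − 0.093)/0.1089 = 35.5 days (vs. the pure-advection estimate x/v = 36.4 d).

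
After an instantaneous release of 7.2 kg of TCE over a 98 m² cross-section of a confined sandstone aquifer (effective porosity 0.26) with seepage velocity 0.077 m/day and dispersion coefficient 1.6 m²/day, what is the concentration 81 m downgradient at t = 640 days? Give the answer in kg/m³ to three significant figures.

0.00195 kg/m³

For an instantaneous plane source, C(x,t) = M/(n_e·A·√(4πDt)) · exp(−(x−vt)²/(4Dt)), with n_e·A the pore (flow) area.
Plume center vt = 0.077 × 640 = 49.28 m, so the well at 81 m is 31.72 m downgradient of the peak.
√(4πDt) = 113.4 m, giving peak height M/(n_e·A·√(4πDt)) = 7.2/(0.26 × 98 × 113.4) = 0.002492 kg/m³.
(x−vt)²/(4Dt) = (31.72)²/(4 × 1.6 × 640) = 0.2456; exp(−0.2456) = 0.7822.
C = 0.002492 × 0.7822 = 0.00195 kg/m³.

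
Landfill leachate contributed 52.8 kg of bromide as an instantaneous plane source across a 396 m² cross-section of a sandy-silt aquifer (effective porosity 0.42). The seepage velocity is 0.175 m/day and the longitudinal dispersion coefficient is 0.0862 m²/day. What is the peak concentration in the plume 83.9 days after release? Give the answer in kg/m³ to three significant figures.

The peak of an instantaneous 1D plume sits at x = vt; there the Gaussian factor is 1 and C_max = M/(n_e·A·√(4πDt)), where n_e·A is the pore area the mass is dissolved in.
√(4πDt) = √(4π × 0.0862 × 83.9) = 9.533 m, so C_max = 52.8/(0.42 × 396 × 9.533) = 0.0333 kg/m³.

0.0333 kg/m³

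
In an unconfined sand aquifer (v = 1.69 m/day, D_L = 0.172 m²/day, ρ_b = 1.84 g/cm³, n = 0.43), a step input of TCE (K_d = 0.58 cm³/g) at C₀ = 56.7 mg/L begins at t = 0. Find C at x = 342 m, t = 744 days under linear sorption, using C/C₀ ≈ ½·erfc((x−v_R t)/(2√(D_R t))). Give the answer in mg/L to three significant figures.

56.0 mg/L

Retardation factor R = 1 + ρ_b·K_d/n = 1 + 1.84 × 0.58/0.43 = 3.482.
Sorption retards both mechanisms: v_R = v/R = 0.4854 m/day, D_R = D/R = 0.04940 m²/day.
v_R·t = 0.4854 × 744 = 361.1376 m; 2√(D_R t) = 12.12 m; argument = (342 − 361.1376)/12.12 = -1.579.
C = C₀ × ½·erfc(-1.579) = 56.7 × 0.9872 = 56.0 mg/L.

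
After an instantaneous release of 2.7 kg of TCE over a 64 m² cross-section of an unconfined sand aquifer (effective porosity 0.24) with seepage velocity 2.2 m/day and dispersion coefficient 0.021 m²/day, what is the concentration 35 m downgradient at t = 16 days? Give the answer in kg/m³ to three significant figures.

For an instantaneous plane source, C(x,t) = M/(n_e·A·√(4πDt)) · exp(−(x−vt)²/(4Dt)), with n_e·A the pore (flow) area.
Plume center vt = 2.2 × 16 = 35.2 m, so the well at 35 m is 0.2 m upgradient of the peak.
√(4πDt) = 2.055 m, giving peak height M/(n_e·A·√(4πDt)) = 2.7/(0.24 × 64 × 2.055) = 0.08554 kg/m³.
(x−vt)²/(4Dt) = (-0.2)²/(4 × 0.021 × 16) = 0.02976; exp(−0.02976) = 0.9707.
C = 0.08554 × 0.9707 = 0.0830 kg/m³.

0.0830 kg/m³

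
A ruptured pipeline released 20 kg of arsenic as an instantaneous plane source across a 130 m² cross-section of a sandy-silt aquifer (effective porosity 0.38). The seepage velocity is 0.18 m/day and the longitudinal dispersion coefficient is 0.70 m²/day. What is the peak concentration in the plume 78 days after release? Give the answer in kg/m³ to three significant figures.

0.0155 kg/m³

The peak of an instantaneous 1D plume sits at x = vt; there the Gaussian factor is 1 and C_max = M/(n_e·A·√(4πDt)), where n_e·A is the pore area the mass is dissolved in.
√(4πDt) = √(4π × 0.70 × 78) = 26.19 m, so C_max = 20/(0.38 × 130 × 26.19) = 0.0155 kg/m³.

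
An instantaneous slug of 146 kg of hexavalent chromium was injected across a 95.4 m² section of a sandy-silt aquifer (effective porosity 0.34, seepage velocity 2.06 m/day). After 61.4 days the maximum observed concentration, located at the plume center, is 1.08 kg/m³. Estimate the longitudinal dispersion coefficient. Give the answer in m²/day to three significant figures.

0.0225 m²/day

At the plume center C_max = M/(n_e·A·√(4πDt)), so D = M²/(4πt·(n_e·A·C_max)²).
n_e·A·C_max = 0.34 × 95.4 × 1.08 = 35.03 kg/m.
D = 146²/(4π × 61.4 × 35.03²) = 0.0225 m²/day.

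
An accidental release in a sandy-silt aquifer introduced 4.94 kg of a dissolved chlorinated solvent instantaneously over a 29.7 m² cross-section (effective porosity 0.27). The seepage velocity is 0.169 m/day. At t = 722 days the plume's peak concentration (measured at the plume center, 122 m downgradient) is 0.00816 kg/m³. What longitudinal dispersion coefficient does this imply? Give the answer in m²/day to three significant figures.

At the plume center C_max = M/(n_e·A·√(4πDt)), so D = M²/(4πt·(n_e·A·C_max)²).
n_e·A·C_max = 0.27 × 29.7 × 0.00816 = 0.06544 kg/m.
D = 4.94²/(4π × 722 × 0.06544²) = 0.628 m²/day.

0.628 m²/day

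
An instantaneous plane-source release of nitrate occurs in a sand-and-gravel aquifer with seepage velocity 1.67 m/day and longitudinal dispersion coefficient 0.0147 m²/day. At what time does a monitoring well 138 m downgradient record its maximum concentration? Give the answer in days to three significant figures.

82.6 days

For the 1D instantaneous-source solution, setting ∂C/∂t = 0 at fixed x gives v²t² + 2Dt − x² = 0, so t = (√(D² + v²x²) − D)/v².
√(D² + v²x²) = √(0.0147² + 1.67² × 138²) = 230.5; v² = 2.7889.
t = (230.5 − 0.0147)/2.7889 = 82.6 days (vs. the pure-advection estimate x/v = 82.6 d).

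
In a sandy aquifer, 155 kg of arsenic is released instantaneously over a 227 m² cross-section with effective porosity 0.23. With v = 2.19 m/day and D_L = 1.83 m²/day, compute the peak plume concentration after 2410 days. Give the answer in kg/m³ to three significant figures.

0.0126 kg/m³

The peak of an instantaneous 1D plume sits at x = vt; there the Gaussian factor is 1 and C_max = M/(n_e·A·√(4πDt)), where n_e·A is the pore area the mass is dissolved in.
√(4πDt) = √(4π × 1.83 × 2410) = 235.4 m, so C_max = 155/(0.23 × 227 × 235.4) = 0.0126 kg/m³.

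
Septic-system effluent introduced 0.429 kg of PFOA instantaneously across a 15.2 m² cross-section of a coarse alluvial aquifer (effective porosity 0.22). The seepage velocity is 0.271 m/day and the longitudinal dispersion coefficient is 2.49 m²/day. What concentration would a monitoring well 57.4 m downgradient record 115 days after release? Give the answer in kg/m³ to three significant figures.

0.00117 kg/m³

For an instantaneous plane source, C(x,t) = M/(n_e·A·√(4πDt)) · exp(−(x−vt)²/(4Dt)), with n_e·A the pore (flow) area.
Plume center vt = 0.271 × 115 = 31.165 m, so the well at 57.4 m is 26.235 m downgradient of the peak.
√(4πDt) = 59.99 m, giving peak height M/(n_e·A·√(4πDt)) = 0.429/(0.22 × 15.2 × 59.99) = 0.002139 kg/m³.
(x−vt)²/(4Dt) = (26.235)²/(4 × 2.49 × 115) = 0.6009; exp(−0.6009) = 0.5483.
C = 0.002139 × 0.5483 = 0.00117 kg/m³.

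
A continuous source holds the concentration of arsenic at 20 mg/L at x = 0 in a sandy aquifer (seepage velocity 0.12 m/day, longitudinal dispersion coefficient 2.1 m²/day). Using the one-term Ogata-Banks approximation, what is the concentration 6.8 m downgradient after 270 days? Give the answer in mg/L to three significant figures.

15.5 mg/L

For a continuous step input, C/C₀ ≈ ½·erfc((x−vt)/(2√(Dt))).
vt = 0.12 × 270 = 32.4 m and 2√(Dt) = 2√(2.1 × 270) = 47.62 m.
Argument (x−vt)/(2√(Dt)) = (6.8 − 32.4)/47.62 = -0.5376; ½·erfc(-0.5376) = 0.7765.
C = 20 × 0.7765 = 15.5 mg/L.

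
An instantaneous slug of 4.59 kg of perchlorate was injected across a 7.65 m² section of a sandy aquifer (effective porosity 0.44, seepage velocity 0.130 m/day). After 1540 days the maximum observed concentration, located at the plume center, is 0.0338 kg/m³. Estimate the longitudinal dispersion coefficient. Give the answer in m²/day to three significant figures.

At the plume center C_max = M/(n_e·A·√(4πDt)), so D = M²/(4πt·(n_e·A·C_max)²).
n_e·A·C_max = 0.44 × 7.65 × 0.0338 = 0.1138 kg/m.
D = 4.59²/(4π × 1540 × 0.1138²) = 0.0841 m²/day.

0.0841 m²/day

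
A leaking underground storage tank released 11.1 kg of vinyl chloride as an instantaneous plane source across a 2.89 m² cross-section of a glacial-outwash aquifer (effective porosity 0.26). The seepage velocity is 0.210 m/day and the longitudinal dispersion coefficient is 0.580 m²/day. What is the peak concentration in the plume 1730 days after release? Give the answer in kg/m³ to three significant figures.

The peak of an instantaneous 1D plume sits at x = vt; there the Gaussian factor is 1 and C_max = M/(n_e·A·√(4πDt)), where n_e·A is the pore area the mass is dissolved in.
√(4πDt) = √(4π × 0.580 × 1730) = 112.3 m, so C_max = 11.1/(0.26 × 2.89 × 112.3) = 0.132 kg/m³.

0.132 kg/m³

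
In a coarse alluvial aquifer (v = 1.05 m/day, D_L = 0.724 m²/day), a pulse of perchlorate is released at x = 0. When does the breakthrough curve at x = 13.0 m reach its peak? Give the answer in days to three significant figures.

For the 1D instantaneous-source solution, setting ∂C/∂t = 0 at fixed x gives v²t² + 2Dt − x² = 0, so t = (√(D² + v²x²) − D)/v².
√(D² + v²x²) = √(0.724² + 1.05² × 13.0²) = 13.67; v² = 1.1025.
t = (13.67 − 0.724)/1.1025 = 11.7 days (vs. the pure-advection estimate x/v = 12.4 d).

11.7 days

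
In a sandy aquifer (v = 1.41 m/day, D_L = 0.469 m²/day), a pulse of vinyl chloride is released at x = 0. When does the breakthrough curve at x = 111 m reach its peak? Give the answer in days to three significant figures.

78.5 days

For the 1D instantaneous-source solution, setting ∂C/∂t = 0 at fixed x gives v²t² + 2Dt − x² = 0, so t = (√(D² + v²x²) − D)/v².
√(D² + v²x²) = √(0.469² + 1.41² × 111²) = 156.5; v² = 1.9881.
t = (156.5 − 0.469)/1.9881 = 78.5 days (vs. the pure-advection estimate x/v = 78.7 d).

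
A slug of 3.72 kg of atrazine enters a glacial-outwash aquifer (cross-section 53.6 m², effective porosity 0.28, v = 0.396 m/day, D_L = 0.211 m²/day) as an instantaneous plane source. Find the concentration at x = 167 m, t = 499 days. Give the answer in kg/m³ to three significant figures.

0.000737 kg/m³

For an instantaneous plane source, C(x,t) = M/(n_e·A·√(4πDt)) · exp(−(x−vt)²/(4Dt)), with n_e·A the pore (flow) area.
Plume center vt = 0.396 × 499 = 197.604 m, so the well at 167 m is 30.604 m upgradient of the peak.
√(4πDt) = 36.37 m, giving peak height M/(n_e·A·√(4πDt)) = 3.72/(0.28 × 53.6 × 36.37) = 0.006815 kg/m³.
(x−vt)²/(4Dt) = (-30.604)²/(4 × 0.211 × 499) = 2.224; exp(−2.224) = 0.1082.
C = 0.006815 × 0.1082 = 0.000737 kg/m³.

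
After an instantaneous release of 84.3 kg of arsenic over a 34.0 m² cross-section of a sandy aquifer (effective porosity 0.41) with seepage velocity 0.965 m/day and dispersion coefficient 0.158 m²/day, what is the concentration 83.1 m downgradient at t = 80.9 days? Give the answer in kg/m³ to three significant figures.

0.291 kg/m³

For an instantaneous plane source, C(x,t) = M/(n_e·A·√(4πDt)) · exp(−(x−vt)²/(4Dt)), with n_e·A the pore (flow) area.
Plume center vt = 0.965 × 80.9 = 78.0685 m, so the well at 83.1 m is 5.0315 m downgradient of the peak.
√(4πDt) = 12.67 m, giving peak height M/(n_e·A·√(4πDt)) = 84.3/(0.41 × 34.0 × 12.67) = 0.4773 kg/m³.
(x−vt)²/(4Dt) = (5.0315)²/(4 × 0.158 × 80.9) = 0.4951; exp(−0.4951) = 0.6095.
C = 0.4773 × 0.6095 = 0.291 kg/m³.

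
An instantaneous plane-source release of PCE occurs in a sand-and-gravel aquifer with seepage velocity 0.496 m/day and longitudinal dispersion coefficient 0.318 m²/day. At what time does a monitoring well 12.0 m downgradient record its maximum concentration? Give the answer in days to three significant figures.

For the 1D instantaneous-source solution, setting ∂C/∂t = 0 at fixed x gives v²t² + 2Dt − x² = 0, so t = (√(D² + v²x²) − D)/v².
√(D² + v²x²) = √(0.318² + 0.496² × 12.0²) = 5.960; v² = 0.246016.
t = (5.960 − 0.318)/0.246016 = 22.9 days (vs. the pure-advection estimate x/v = 24.2 d).

22.9 days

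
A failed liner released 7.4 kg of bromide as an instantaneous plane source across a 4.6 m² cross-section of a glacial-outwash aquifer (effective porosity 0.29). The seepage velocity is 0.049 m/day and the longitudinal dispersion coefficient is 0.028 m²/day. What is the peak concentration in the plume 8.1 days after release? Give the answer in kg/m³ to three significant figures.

3.29 kg/m³

The peak of an instantaneous 1D plume sits at x = vt; there the Gaussian factor is 1 and C_max = M/(n_e·A·√(4πDt)), where n_e·A is the pore area the mass is dissolved in.
√(4πDt) = √(4π × 0.028 × 8.1) = 1.688 m, so C_max = 7.4/(0.29 × 4.6 × 1.688) = 3.29 kg/m³.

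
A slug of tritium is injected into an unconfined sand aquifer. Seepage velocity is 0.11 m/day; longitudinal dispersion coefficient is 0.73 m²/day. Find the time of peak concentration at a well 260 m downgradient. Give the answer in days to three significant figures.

2300 days

For the 1D instantaneous-source solution, setting ∂C/∂t = 0 at fixed x gives v²t² + 2Dt − x² = 0, so t = (√(D² + v²x²) − D)/v².
√(D² + v²x²) = √(0.73² + 0.11² × 260²) = 28.61; v² = 0.0121.
t = (28.61 − 0.73)/0.0121 = 2300 days (vs. the pure-advection estimate x/v = 2360 d).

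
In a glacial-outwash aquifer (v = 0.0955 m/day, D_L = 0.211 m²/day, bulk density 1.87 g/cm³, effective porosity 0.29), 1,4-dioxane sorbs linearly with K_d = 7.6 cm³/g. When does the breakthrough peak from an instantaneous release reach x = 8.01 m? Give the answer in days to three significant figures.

Retardation factor R = 1 + ρ_b·K_d/n = 1 + 1.87 × 7.6/0.29 = 50.01.
Sorption retards both mechanisms: v_R = v/R = 0.001910 m/day, D_R = D/R = 0.004219 m²/day.
Peak time from v_R²t² + 2D_R t − x² = 0: t = (√(D_R² + v_R²x²) − D_R)/v_R².
√(D_R² + v_R²x²) = √(0.004219² + 0.001910² × 8.01²) = 0.01587; v_R² = 3.648e-06.
t = (0.01587 − 0.004219)/3.648e-06 = 3190 days.

3190 days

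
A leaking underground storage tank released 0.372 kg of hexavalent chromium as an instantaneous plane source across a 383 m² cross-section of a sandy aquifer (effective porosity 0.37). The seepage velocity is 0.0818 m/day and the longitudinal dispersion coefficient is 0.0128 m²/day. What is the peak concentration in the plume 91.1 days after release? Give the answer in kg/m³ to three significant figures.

0.000686 kg/m³

The peak of an instantaneous 1D plume sits at x = vt; there the Gaussian factor is 1 and C_max = M/(n_e·A·√(4πDt)), where n_e·A is the pore area the mass is dissolved in.
√(4πDt) = √(4π × 0.0128 × 91.1) = 3.828 m, so C_max = 0.372/(0.37 × 383 × 3.828) = 0.000686 kg/m³.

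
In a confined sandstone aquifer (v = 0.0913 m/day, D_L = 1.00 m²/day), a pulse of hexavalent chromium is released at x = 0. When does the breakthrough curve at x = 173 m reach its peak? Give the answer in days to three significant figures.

1780 days

For the 1D instantaneous-source solution, setting ∂C/∂t = 0 at fixed x gives v²t² + 2Dt − x² = 0, so t = (√(D² + v²x²) − D)/v².
√(D² + v²x²) = √(1.00² + 0.0913² × 173²) = 15.83; v² = 0.00833569.
t = (15.83 − 1.00)/0.00833569 = 1780 days (vs. the pure-advection estimate x/v = 1890 d).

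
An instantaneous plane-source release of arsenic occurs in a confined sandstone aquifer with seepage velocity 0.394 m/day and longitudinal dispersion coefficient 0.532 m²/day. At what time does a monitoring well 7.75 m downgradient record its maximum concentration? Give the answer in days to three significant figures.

16.5 days

For the 1D instantaneous-source solution, setting ∂C/∂t = 0 at fixed x gives v²t² + 2Dt − x² = 0, so t = (√(D² + v²x²) − D)/v².
√(D² + v²x²) = √(0.532² + 0.394² × 7.75²) = 3.099; v² = 0.155236.
t = (3.099 − 0.532)/0.155236 = 16.5 days (vs. the pure-advection estimate x/v = 19.7 d).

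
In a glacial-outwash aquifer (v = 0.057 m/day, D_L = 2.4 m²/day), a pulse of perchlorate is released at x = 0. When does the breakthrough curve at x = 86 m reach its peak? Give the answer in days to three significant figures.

941 days

For the 1D instantaneous-source solution, setting ∂C/∂t = 0 at fixed x gives v²t² + 2Dt − x² = 0, so t = (√(D² + v²x²) − D)/v².
√(D² + v²x²) = √(2.4² + 0.057² × 86²) = 5.458; v² = 0.003249.
t = (5.458 − 2.4)/0.003249 = 941 days (vs. the pure-advection estimate x/v = 1510 d).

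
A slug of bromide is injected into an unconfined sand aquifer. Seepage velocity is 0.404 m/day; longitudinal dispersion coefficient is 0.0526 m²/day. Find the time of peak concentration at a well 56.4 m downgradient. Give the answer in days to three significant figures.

139 days

For the 1D instantaneous-source solution, setting ∂C/∂t = 0 at fixed x gives v²t² + 2Dt − x² = 0, so t = (√(D² + v²x²) − D)/v².
√(D² + v²x²) = √(0.0526² + 0.404² × 56.4²) = 22.79; v² = 0.163216.
t = (22.79 − 0.0526)/0.163216 = 139 days (vs. the pure-advection estimate x/v = 140 d).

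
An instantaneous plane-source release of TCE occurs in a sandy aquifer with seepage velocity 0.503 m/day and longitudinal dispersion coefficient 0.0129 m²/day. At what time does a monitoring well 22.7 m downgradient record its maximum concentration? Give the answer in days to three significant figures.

For the 1D instantaneous-source solution, setting ∂C/∂t = 0 at fixed x gives v²t² + 2Dt − x² = 0, so t = (√(D² + v²x²) − D)/v².
√(D² + v²x²) = √(0.0129² + 0.503² × 22.7²) = 11.42; v² = 0.253009.
t = (11.42 − 0.0129)/0.253009 = 45.1 days (vs. the pure-advection estimate x/v = 45.1 d).

45.1 days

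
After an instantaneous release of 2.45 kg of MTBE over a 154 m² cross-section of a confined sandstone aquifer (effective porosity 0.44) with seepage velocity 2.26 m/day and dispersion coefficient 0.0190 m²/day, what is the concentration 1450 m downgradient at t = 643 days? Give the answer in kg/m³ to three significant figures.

For an instantaneous plane source, C(x,t) = M/(n_e·A·√(4πDt)) · exp(−(x−vt)²/(4Dt)), with n_e·A the pore (flow) area.
Plume center vt = 2.26 × 643 = 1453.18 m, so the well at 1450 m is 3.18 m upgradient of the peak.
√(4πDt) = 12.39 m, giving peak height M/(n_e·A·√(4πDt)) = 2.45/(0.44 × 154 × 12.39) = 0.002918 kg/m³.
(x−vt)²/(4Dt) = (-3.18)²/(4 × 0.0190 × 643) = 0.2069; exp(−0.2069) = 0.8131.
C = 0.002918 × 0.8131 = 0.00237 kg/m³.

0.00237 kg/m³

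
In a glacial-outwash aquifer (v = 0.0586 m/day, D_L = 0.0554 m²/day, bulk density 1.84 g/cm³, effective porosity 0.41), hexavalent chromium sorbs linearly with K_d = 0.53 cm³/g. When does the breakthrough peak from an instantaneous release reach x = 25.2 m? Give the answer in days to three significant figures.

1400 days

Retardation factor R = 1 + ρ_b·K_d/n = 1 + 1.84 × 0.53/0.41 = 3.379.
Sorption retards both mechanisms: v_R = v/R = 0.01734 m/day, D_R = D/R = 0.01640 m²/day.
Peak time from v_R²t² + 2D_R t − x² = 0: t = (√(D_R² + v_R²x²) − D_R)/v_R².
√(D_R² + v_R²x²) = √(0.01640² + 0.01734² × 25.2²) = 0.4373; v_R² = 0.0003007.
t = (0.4373 − 0.01640)/0.0003007 = 1400 days.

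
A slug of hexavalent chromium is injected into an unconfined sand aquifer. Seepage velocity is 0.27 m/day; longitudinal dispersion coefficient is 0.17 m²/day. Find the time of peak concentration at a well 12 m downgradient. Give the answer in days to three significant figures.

42.2 days

For the 1D instantaneous-source solution, setting ∂C/∂t = 0 at fixed x gives v²t² + 2Dt − x² = 0, so t = (√(D² + v²x²) − D)/v².
√(D² + v²x²) = √(0.17² + 0.27² × 12²) = 3.244; v² = 0.0729.
t = (3.244 − 0.17)/0.0729 = 42.2 days (vs. the pure-advection estimate x/v = 44.4 d).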